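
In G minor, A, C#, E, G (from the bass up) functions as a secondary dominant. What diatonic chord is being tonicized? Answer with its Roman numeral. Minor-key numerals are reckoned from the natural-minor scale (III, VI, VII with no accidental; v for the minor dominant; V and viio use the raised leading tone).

V

The chord is a dominant seventh chord on A.
A dominant resolves down a perfect fifth: A → D. In G minor, D is scale degree 5, i.e. V.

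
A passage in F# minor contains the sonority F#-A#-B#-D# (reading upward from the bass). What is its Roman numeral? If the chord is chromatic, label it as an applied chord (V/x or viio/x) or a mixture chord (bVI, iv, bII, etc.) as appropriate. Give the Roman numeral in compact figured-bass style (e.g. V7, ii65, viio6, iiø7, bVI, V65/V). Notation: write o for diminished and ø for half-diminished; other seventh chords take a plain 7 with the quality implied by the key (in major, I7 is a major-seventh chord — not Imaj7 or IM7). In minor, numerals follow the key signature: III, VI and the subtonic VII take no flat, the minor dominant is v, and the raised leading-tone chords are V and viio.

Stacked in thirds the chord is B#-D#-F#-A#: a half-diminished seventh chord on B#.
B# sits a half step below C# (V in F# minor); a diminished chord there is the applied leading-tone chord of V.
With F# in the bass the chord is in second inversion, so the figured bass is 43.

viiø43/V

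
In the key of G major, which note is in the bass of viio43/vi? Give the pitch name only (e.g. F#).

The applied chord viio43/vi is rooted on D#: D#-F#-A-C.
The figure 43 means second inversion — the fifth is in the bass.

A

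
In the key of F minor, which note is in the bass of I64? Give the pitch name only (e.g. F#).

C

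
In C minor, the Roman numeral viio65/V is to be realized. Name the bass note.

A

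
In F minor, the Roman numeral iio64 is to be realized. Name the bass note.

iio in F minor has root G; the chord is G-Bb-Db.
The figure 64 means second inversion — the fifth is in the bass.

Db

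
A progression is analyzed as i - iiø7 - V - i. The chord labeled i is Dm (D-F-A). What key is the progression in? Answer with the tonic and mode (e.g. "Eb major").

D minor

The anchor chord is a minor triad on D, labeled i.
If D is scale degree 1 and the mode makes that degree carry a minor triad, the tonic is D and the mode is minor.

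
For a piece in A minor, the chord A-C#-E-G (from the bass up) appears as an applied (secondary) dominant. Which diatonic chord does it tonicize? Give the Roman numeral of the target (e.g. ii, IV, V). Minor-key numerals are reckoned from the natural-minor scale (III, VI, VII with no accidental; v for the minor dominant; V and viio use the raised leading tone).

iv

The chord is a dominant seventh chord on A.
A dominant resolves down a perfect fifth: A → D. In A minor, D is scale degree 4, i.e. iv.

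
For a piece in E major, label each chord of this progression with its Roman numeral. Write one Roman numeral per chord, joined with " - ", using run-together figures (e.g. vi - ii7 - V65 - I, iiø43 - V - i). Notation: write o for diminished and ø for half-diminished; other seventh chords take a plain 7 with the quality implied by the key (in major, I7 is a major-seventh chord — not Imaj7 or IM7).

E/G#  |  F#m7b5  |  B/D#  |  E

I6 - iiø7 - V6 - I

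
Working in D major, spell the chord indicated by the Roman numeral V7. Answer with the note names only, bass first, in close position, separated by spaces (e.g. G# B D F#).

A C# E G

In D major, scale degree 5 is A, and the diatonic chord built there is a dominant seventh chord.
Stacking thirds from A gives A-C#-E-G.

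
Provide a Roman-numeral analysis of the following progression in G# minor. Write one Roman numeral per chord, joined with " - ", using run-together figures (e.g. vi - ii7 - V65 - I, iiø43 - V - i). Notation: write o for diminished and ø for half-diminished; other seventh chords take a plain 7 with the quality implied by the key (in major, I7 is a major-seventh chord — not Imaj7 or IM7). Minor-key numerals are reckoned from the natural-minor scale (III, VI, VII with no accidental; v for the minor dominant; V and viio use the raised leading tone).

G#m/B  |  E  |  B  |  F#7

i6 - VI - III - VII7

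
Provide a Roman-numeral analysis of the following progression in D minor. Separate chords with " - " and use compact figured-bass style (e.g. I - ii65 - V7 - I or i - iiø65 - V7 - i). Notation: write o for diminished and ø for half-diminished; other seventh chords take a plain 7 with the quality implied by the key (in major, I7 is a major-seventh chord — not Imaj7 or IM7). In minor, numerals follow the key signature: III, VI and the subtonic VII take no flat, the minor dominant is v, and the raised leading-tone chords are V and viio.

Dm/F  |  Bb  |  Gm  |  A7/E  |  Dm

i6 - VI - iv - V43 - i

Dm/F: root D is the tonic; minor triad there is i6.
Bb has root Bb, degree 6 in D minor, so VI.
Gm: root G is the subdominant; minor triad there is iv.
A7/E: dominant seventh chord on A = scale degree 5 → V43.
Dm: root D is the tonic; minor triad there is i.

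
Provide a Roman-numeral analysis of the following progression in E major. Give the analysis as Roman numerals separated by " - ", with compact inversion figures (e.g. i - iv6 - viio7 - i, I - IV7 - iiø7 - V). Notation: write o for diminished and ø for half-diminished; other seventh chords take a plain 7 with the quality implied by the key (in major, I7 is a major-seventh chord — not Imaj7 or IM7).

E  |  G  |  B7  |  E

E: root E is the tonic; major triad there is I.
G is non-diatonic — bIII, a mixture chord from E minor.
B7: dominant seventh chord on B = scale degree 5 → V7.
E: major triad on E = scale degree 1 → I.

I - bIII - V7 - I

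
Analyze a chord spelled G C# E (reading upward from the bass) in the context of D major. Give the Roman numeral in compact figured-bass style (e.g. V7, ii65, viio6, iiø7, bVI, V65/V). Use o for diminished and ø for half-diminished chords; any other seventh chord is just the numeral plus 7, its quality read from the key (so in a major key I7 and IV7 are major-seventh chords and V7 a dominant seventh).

viio64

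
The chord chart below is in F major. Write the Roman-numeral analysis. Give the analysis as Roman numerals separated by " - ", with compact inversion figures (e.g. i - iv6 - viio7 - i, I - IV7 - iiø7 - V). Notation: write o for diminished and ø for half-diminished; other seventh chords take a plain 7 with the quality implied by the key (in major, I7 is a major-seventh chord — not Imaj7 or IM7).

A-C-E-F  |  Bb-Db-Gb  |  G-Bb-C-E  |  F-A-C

A-C-E-F: root F is the tonic; major seventh chord there is I65.
Bb-Db-Gb is non-diatonic — a major triad on the lowered supertonic (Gb): the Neapolitan sixth, bII6 (third, Bb, in the bass — hence the 6).
G-Bb-C-E: root C is the dominant; dominant seventh chord there is V43.
F-A-C: root F is the tonic; major triad there is I.

I65 - bII6 - V43 - I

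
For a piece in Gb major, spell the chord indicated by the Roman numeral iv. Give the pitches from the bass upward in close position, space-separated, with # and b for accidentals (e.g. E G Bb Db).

Cb Ebb Gb

Scale degree 4 in Gb major is Cb; here the chord built on it is altered to a minor triad. iv is the minor subdominant, borrowed from the parallel minor.
So the chord is Cb-Ebb-Gb.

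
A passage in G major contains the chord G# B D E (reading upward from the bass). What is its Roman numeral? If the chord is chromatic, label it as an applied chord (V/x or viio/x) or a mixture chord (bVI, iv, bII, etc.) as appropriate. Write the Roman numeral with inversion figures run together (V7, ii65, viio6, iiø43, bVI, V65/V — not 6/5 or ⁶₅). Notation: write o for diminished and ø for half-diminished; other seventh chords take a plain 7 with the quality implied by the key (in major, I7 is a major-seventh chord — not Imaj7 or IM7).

The pitches E-G#-B-D form a dominant seventh chord rooted on E.
E is not a diatonic chord root with this quality in G major, but it lies a perfect fifth above A (ii), so the chord functions as an applied dominant of ii.
With G# in the bass the chord is in first inversion, so the figured bass is 65.

V65/ii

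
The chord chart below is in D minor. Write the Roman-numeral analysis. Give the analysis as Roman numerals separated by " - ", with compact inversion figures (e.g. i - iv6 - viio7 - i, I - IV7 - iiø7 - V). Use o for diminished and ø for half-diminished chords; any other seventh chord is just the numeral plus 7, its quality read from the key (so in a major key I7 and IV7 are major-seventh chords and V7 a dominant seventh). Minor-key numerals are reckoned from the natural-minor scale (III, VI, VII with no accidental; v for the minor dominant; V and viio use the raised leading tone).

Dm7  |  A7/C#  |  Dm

Dm7: root D is the tonic; minor seventh chord there is i7.
A7/C#: root A is the dominant; dominant seventh chord there is V65.
Dm has root D, degree 1 in D minor, so i.

i7 - V65 - i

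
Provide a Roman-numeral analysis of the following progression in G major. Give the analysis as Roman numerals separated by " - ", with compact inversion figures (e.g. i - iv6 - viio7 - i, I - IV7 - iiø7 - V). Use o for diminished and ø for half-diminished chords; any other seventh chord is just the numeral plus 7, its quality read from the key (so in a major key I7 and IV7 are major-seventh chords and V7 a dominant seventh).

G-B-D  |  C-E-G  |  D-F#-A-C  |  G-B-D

I - IV - V7 - I

G-B-D has root G, degree 1 in G major, so I.
C-E-G: root C is the subdominant; major triad there is IV.
D-F#-A-C has root D, degree 5 in G major, so V7.
G-B-D has root G, degree 1 in G major, so I.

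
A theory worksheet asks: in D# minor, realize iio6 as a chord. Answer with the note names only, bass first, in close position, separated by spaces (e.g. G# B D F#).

The numeral's case and figure indicate a diminished triad. In D# minor its root, scale degree 2, is E#.
That chord is spelled E#-G#-B.
With the 6 figure the chord is in first inversion; from the bass G# upward in close position it reads G#-B-E#.

G# B E#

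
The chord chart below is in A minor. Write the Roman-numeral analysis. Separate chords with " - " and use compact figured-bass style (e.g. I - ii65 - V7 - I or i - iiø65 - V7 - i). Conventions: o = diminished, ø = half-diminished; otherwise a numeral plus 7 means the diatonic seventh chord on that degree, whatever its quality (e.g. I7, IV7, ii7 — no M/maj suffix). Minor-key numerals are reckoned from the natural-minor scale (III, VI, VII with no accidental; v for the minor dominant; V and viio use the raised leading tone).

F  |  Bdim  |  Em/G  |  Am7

VI - iio - v6 - i7

F has root F, degree 6 in A minor, so VI.
Bdim: diminished triad on B = scale degree 2 → iio.
Em/G: minor triad on E = scale degree 5 → v6.
Am7: root A is the tonic; minor seventh chord there is i7.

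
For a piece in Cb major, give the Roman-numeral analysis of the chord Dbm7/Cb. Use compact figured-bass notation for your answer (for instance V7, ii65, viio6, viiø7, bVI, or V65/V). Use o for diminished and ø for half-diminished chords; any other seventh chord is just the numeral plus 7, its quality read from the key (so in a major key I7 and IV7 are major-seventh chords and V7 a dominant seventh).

ii42

Stacked in thirds the chord is Db-Fb-Ab-Cb: a minor seventh chord on Db.
In Cb major, Db is the supertonic; the diatonic minor seventh chord there is ii7.
With Cb in the bass the chord is in third inversion, so the figured bass is 42.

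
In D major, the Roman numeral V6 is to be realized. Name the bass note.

C#

V in D major has root A; the chord is A-C#-E.
The figure 6 means first inversion — the third is in the bass.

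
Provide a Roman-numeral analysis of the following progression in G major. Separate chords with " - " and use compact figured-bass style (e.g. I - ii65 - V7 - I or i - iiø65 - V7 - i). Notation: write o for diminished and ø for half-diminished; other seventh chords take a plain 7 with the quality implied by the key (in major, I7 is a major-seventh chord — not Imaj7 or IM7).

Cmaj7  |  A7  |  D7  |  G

IV7 - V7/V - V7 - I

Cmaj7: major seventh chord on C = scale degree 4 → IV7.
A7 is the secondary dominant of V (dominant seventh chord on A): V7/V.
D7: dominant seventh chord on D = scale degree 5 → V7.
G has root G, degree 1 in G major, so I.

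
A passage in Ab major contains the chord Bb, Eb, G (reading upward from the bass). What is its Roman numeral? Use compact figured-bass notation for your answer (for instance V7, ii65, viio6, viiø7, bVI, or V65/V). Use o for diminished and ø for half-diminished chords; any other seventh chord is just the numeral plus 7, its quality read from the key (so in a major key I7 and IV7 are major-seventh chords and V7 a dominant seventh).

V64

The pitches Eb-G-Bb form a major triad rooted on Eb.
In Ab major, Eb is the dominant; the diatonic major triad there is V.
With Bb in the bass the chord is in second inversion, so the figured bass is 64.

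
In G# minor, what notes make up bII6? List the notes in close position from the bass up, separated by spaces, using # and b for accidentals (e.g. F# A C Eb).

C# E A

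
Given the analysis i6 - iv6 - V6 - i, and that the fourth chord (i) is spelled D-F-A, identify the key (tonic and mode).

D minor

i is given as D-F-A — a minor triad with root D.
If D is scale degree 1 and the mode makes that degree carry a minor triad, the tonic is D and the mode is minor.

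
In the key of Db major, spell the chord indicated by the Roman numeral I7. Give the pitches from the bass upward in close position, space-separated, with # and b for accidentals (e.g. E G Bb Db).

Db F Ab C

The numeral's case and figure indicate a major seventh chord. In Db major its root, the first degree, is Db.
Stacking thirds from Db gives Db-F-Ab-C.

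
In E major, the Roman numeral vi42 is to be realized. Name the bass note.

vi in E major has root C#; the chord is C#-E-G#-B.
The figure 42 means third inversion — the seventh is in the bass.

B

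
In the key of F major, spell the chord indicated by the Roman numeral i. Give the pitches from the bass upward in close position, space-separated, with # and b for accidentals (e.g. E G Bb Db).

i is the minor tonic, borrowed from the parallel minor. In F major that root is F.
So the chord is F-Ab-C, a minor triad.

F Ab C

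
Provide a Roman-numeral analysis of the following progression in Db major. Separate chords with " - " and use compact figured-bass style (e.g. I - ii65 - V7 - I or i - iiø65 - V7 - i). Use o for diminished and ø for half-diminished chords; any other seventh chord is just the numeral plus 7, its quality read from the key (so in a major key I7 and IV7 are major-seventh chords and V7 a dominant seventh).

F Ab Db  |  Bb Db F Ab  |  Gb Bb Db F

I6 - vi7 - IV7

F-Ab-Db: root Db is the tonic; major triad there is I6.
Bb-Db-F-Ab: minor seventh chord on Bb = scale degree 6 → vi7.
Gb-Bb-Db-F: major seventh chord on Gb = scale degree 4 → IV7.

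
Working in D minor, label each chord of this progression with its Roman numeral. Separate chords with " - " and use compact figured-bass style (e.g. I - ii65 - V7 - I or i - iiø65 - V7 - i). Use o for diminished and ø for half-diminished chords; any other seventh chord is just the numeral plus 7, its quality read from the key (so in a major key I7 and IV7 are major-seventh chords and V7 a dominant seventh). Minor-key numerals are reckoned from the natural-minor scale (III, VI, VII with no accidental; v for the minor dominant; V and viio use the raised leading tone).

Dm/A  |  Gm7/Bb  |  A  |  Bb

i64 - iv65 - V - VI

Dm/A has root D, degree 1 in D minor, so i64.
Gm7/Bb has root G, degree 4 in D minor, so iv65.
A has root A, degree 5 in D minor, so V.
Bb has root Bb, degree 6 in D minor, so VI.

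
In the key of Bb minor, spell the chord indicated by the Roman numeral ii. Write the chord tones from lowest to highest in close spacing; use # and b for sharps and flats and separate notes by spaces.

Scale degree 2 in Bb minor is C; here the chord built on it is altered to a minor triad. ii is the minor supertonic, borrowed from the parallel major (the Dorian ii).
So the chord is C-Eb-G.

C Eb G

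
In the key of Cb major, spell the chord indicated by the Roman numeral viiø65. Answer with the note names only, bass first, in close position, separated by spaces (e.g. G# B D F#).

The numeral's case and figure indicate a half-diminished seventh chord. In Cb major its root, scale degree 7, is Bb.
Stacking thirds from Bb gives Bb-Db-Fb-Ab.
With the 65 figure the chord is in first inversion; from the bass Db upward in close position it reads Db-Fb-Ab-Bb.

Db Fb Ab Bb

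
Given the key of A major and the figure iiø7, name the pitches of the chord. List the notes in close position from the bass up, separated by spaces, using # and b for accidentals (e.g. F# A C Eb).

B D F A

Scale degree 2 in A major is B; here the chord built on it is altered to a half-diminished seventh chord. iiø7 is the half-diminished supertonic seventh, borrowed from the parallel minor.
So the chord is B-D-F-A.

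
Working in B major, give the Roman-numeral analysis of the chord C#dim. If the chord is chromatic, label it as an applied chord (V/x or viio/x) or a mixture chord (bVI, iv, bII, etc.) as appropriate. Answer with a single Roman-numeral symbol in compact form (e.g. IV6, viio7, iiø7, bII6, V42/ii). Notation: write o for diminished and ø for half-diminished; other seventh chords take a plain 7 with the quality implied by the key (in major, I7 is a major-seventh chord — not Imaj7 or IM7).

iio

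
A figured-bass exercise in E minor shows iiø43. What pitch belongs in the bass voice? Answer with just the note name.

C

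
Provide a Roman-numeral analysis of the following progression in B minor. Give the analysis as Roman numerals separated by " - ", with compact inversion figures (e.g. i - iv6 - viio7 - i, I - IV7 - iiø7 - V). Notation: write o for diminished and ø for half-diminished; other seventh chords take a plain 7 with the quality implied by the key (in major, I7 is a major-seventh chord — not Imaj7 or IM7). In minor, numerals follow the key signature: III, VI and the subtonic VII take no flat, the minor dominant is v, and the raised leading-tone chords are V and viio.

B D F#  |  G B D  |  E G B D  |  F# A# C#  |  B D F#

B-D-F#: root B is the tonic; minor triad there is i.
G-B-D: major triad on G = scale degree 6 → VI.
E-G-B-D: root E is the subdominant; minor seventh chord there is iv7.
F#-A#-C# has root F#, degree 5 in B minor, so V.
B-D-F#: root B is the tonic; minor triad there is i.

i - VI - iv7 - V - i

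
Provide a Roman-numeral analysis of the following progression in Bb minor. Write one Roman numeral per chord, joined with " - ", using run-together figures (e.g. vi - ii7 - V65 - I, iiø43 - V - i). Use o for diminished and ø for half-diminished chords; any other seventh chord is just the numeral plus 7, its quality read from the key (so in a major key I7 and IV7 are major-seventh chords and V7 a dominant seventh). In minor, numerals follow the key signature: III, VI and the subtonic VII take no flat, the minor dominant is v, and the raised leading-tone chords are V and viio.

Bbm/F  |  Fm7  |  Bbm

Bbm/F: minor triad on Bb = scale degree 1 → i64.
Fm7: minor seventh chord on F = scale degree 5 → v7.
Bbm: root Bb is the tonic; minor triad there is i.

i64 - v7 - i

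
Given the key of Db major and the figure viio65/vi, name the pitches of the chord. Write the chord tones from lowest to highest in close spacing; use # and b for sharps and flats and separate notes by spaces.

C Eb Gb A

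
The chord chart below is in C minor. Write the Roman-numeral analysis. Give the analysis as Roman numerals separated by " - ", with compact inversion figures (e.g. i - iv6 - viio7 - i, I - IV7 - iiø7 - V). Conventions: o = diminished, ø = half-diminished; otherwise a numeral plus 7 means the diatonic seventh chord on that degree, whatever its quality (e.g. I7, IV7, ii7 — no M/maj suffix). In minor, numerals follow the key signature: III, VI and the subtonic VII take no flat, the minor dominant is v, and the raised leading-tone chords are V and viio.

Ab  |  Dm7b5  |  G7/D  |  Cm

Ab: major triad on Ab = scale degree 6 → VI.
Dm7b5: half-diminished seventh chord on D = scale degree 2 → iiø7.
G7/D: dominant seventh chord on G = scale degree 5 → V43.
Cm: root C is the tonic; minor triad there is i.

VI - iiø7 - V43 - i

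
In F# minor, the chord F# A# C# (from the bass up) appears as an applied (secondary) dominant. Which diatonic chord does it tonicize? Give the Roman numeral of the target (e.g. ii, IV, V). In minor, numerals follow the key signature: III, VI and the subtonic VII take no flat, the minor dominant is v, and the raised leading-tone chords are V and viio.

The chord is a major triad on F#.
A dominant resolves down a perfect fifth: F# → B. In F# minor, B is scale degree 4, i.e. iv.

iv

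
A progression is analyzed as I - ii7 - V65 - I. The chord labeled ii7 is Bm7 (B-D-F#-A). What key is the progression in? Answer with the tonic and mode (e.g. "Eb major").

A major

The chord Bm7 is a minor seventh chord rooted on B; its label is ii7.
ii7 on B implies B is the supertonic; that puts the tonic at A, and the lowercase numeral fits major mode.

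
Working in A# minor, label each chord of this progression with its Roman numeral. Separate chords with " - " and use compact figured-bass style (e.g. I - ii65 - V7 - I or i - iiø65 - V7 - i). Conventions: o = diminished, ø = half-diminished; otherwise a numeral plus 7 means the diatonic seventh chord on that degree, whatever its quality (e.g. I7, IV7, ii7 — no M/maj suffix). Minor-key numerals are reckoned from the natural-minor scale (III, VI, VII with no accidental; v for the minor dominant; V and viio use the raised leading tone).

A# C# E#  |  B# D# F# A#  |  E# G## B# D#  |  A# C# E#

A#-C#-E#: minor triad on A# = scale degree 1 → i.
B#-D#-F#-A#: half-diminished seventh chord on B# = scale degree 2 → iiø7.
E#-G##-B#-D# has root E#, degree 5 in A# minor, so V7.
A#-C#-E# has root A#, degree 1 in A# minor, so i.

i - iiø7 - V7 - i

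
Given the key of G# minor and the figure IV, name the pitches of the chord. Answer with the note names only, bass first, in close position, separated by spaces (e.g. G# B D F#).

C# E# G#

IV is the major subdominant, borrowed from the parallel major. In G# minor that root is C#.
So the chord is C#-E#-G#, a major triad.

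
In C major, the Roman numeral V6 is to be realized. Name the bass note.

V in C major has root G; the chord is G-B-D.
The figure 6 means first inversion — the third is in the bass.

B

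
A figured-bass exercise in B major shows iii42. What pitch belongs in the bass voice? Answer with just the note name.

C#

iii in B major has root D#; the chord is D#-F#-A#-C#.
The figure 42 means third inversion — the seventh is in the bass.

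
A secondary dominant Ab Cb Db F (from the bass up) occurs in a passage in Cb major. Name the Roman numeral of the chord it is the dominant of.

V

The chord is a dominant seventh chord on Db.
A dominant resolves down a perfect fifth: Db → Gb. In Cb major, Gb is scale degree 5, i.e. V.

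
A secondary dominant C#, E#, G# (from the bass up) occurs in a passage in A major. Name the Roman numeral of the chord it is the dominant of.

The chord is a major triad on C#.
A dominant resolves down a perfect fifth: C# → F#. In A major, F# is scale degree 6, i.e. vi.

vi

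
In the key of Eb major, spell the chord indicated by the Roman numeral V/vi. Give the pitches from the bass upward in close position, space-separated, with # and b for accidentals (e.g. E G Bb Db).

The slash means an applied dominant: we want the dominant of vi. In Eb major, vi is C minor, and its dominant is built on G.
Building a major triad on G gives G-B-D.

G B D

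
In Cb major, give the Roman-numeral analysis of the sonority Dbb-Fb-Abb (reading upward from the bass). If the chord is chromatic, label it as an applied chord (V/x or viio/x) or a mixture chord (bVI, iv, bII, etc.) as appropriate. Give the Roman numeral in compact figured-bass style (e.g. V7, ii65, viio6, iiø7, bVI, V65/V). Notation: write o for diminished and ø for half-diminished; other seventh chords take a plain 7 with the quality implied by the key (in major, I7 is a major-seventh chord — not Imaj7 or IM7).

Stacked in thirds the chord is Dbb-Fb-Abb: a major triad on Dbb.
Dbb is the lowered second degree of Cb major (diatonic 2 would be Db). This is the Neapolitan chord — a major triad on the lowered second degree.

bII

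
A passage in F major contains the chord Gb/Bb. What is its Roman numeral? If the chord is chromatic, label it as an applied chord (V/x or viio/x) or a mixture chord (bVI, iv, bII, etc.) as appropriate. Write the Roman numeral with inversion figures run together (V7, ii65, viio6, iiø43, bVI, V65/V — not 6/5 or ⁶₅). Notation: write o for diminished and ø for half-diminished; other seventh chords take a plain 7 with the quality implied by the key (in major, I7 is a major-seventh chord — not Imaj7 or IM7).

bII6

The pitches Gb-Bb-Db form a major triad rooted on Gb.
Gb is the lowered second degree of F major (diatonic 2 would be G). This is the Neapolitan sixth — a major triad on the lowered second degree, here in its customary first inversion.
With Bb in the bass the chord is in first inversion, so the figured bass is 6.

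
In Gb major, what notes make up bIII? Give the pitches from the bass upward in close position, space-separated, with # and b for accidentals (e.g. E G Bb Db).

Bbb Db Fb

bIII is a major triad on the lowered third degree, borrowed from the parallel minor. In Gb major that root is Bbb.
So the chord is Bbb-Db-Fb.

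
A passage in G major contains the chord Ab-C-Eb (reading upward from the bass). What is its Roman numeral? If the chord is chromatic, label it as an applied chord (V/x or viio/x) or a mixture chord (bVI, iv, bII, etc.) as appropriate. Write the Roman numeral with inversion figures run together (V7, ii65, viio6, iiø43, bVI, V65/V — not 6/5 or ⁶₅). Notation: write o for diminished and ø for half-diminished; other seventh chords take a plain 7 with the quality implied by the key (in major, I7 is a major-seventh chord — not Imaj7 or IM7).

bII

Stacked in thirds the chord is Ab-C-Eb: a major triad on Ab.
Ab is the lowered second degree of G major (diatonic 2 would be A). This is the Neapolitan chord — a major triad on the lowered second degree.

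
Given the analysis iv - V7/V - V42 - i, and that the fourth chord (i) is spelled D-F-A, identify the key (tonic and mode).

The anchor chord is a minor triad on D, labeled i.
If D is scale degree 1 and the mode makes that degree carry a minor triad, the tonic is D and the mode is minor.

D minor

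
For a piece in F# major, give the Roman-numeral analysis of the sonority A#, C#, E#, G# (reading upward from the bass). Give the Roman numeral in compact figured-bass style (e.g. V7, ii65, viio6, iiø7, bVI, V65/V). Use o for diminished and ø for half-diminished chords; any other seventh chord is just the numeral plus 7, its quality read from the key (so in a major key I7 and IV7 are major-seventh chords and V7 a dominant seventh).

Stacked in thirds the chord is A#-C#-E#-G#: a minor seventh chord on A#.
A# is scale degree 3 in F# major, and a minor seventh chord on that degree is written iii7.

iii7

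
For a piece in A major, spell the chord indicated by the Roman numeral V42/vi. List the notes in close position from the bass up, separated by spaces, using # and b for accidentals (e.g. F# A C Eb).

The slash means an applied dominant: we want the dominant of vi. In A major, vi is F# minor, and its dominant is built on C#.
Building a dominant seventh chord on C# gives C#-E#-G#-B.
With the 42 figure the chord is in third inversion; from the bass B upward in close position it reads B-C#-E#-G#.

B C# E# G#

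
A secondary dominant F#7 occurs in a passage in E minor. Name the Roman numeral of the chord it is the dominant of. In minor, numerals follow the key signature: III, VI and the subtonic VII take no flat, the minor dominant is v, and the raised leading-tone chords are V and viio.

V

The chord is a dominant seventh chord on F#.
A dominant resolves down a perfect fifth: F# → B. In E minor, B is scale degree 5, i.e. V.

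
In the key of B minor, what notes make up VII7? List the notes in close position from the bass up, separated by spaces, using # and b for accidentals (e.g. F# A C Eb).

In B minor, the subtonic is A, and the diatonic chord built there is a dominant seventh chord.
That chord is spelled A-C#-E-G.

A C# E G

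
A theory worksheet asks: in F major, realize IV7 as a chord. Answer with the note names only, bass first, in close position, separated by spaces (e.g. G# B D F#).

In F major, the subdominant is Bb, and the diatonic chord built there is a major seventh chord.
Stacking thirds from Bb gives Bb-D-F-A.

Bb D F A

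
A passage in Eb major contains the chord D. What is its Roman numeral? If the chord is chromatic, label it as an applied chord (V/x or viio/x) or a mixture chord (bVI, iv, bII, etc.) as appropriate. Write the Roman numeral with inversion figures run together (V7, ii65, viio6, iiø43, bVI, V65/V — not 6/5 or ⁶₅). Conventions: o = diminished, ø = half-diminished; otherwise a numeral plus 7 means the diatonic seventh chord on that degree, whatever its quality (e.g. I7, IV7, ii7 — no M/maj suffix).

V/iii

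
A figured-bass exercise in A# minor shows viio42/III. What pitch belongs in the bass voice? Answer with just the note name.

A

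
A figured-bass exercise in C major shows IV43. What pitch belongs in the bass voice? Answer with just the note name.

C

IV in C major has root F; the chord is F-A-C-E.
The figure 43 means second inversion — the fifth is in the bass.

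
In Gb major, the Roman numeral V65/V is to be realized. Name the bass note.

C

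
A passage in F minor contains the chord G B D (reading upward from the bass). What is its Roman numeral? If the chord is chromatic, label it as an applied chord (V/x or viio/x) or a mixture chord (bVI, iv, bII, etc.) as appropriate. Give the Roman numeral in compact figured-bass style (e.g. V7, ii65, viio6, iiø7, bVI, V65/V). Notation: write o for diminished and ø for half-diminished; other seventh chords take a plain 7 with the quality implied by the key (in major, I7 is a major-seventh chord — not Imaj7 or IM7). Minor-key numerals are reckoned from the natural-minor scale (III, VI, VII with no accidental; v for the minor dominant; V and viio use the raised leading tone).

V/V

Stacked in thirds the chord is G-B-D: a major triad on G.
G is not a diatonic chord root with this quality in F minor, but it lies a perfect fifth above C (V), so the chord functions as an applied dominant of V.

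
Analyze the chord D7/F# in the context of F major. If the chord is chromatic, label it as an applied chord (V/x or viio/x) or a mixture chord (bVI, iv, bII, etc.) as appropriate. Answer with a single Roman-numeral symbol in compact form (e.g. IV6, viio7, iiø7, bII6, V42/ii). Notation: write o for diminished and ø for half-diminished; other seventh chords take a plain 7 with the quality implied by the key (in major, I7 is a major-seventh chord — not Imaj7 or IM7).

Stacked in thirds the chord is D-F#-A-C: a dominant seventh chord on D.
D is not a diatonic chord root with this quality in F major, but it lies a perfect fifth above G (ii), so the chord functions as an applied dominant of ii.
With F# in the bass the chord is in first inversion, so the figured bass is 65.

V65/ii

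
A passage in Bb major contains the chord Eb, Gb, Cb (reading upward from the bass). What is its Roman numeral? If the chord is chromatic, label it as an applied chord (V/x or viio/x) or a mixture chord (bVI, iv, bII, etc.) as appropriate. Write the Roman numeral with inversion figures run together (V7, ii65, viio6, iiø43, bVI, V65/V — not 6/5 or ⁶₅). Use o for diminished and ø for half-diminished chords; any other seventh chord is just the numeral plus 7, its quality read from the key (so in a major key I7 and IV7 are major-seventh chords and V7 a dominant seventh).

bII6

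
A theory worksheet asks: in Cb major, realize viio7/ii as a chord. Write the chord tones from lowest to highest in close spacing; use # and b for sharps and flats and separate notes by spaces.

The slash marks an applied leading-tone chord: viio of ii. In Cb major, ii is Db, so the leading tone to it is C, a half step below.
Building a fully diminished seventh chord on C gives C-Eb-Gb-Bbb.

C Eb Gb Bbb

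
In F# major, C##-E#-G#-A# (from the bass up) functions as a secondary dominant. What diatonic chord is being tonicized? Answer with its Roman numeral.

vi

The chord is a dominant seventh chord on A#.
A dominant resolves down a perfect fifth: A# → D#. In F# major, D# is scale degree 6, i.e. vi.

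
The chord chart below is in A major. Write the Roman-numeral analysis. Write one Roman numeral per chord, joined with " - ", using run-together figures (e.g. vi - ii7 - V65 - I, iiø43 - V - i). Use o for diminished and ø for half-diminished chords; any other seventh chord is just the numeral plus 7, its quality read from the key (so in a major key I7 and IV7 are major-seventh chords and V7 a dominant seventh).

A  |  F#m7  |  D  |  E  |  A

I - vi7 - IV - V - I

A: root A is the tonic; major triad there is I.
F#m7: minor seventh chord on F# = scale degree 6 → vi7.
D has root D, degree 4 in A major, so IV.
E: major triad on E = scale degree 5 → V.
A: root A is the tonic; major triad there is I.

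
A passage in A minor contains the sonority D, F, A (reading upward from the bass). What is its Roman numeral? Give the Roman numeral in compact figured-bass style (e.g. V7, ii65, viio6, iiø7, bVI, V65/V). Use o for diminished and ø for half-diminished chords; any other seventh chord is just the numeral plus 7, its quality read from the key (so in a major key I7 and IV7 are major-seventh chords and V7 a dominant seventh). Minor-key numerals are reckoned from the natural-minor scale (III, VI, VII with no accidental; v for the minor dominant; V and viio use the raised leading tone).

iv

Stacked in thirds the chord is D-F-A: a minor triad on D.
D is scale degree 4 in A minor, and a minor triad on that degree is written iv.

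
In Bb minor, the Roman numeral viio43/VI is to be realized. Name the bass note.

Cb

The applied chord viio43/VI is rooted on F: F-Ab-Cb-Ebb.
The figure 43 means second inversion — the fifth is in the bass.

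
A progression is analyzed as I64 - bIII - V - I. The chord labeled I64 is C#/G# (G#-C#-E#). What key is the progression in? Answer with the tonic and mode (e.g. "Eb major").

C# major

I64 is given as G#-C#-E# — a major triad with root C#.
If C# is scale degree 1 and the mode makes that degree carry a major triad, the tonic is C# and the mode is major.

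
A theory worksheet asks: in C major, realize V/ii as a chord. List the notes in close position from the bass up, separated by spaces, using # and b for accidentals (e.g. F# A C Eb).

The slash means an applied dominant: we want the dominant of ii. In C major, ii is D minor, and its dominant is built on A.
Building a major triad on A gives A-C#-E.

A C# E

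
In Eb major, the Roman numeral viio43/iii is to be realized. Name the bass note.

C

The applied chord viio43/iii is rooted on F#: F#-A-C-Eb.
The figure 43 means second inversion — the fifth is in the bass.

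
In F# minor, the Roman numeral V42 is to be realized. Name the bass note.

V in F# minor has root C#; the chord is C#-E#-G#-B.
The figure 42 means third inversion — the seventh is in the bass.

B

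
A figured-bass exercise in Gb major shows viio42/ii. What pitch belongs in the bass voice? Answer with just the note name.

The applied chord viio42/ii is rooted on G: G-Bb-Db-Fb.
The figure 42 means third inversion — the seventh is in the bass.

Fb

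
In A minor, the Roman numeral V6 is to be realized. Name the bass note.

G#

V in A minor has root E; the chord is E-G#-B.
The figure 6 means first inversion — the third is in the bass.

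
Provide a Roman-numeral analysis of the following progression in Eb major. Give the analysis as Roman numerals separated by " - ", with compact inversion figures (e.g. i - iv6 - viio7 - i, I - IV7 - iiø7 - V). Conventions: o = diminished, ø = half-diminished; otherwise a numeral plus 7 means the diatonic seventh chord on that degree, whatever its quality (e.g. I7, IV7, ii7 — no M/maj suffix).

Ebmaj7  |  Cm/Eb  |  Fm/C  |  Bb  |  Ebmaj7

I7 - vi6 - ii64 - V - I7

Ebmaj7 has root Eb, degree 1 in Eb major, so I7.
Cm/Eb: minor triad on C = scale degree 6 → vi6.
Fm/C: minor triad on F = scale degree 2 → ii64.
Bb has root Bb, degree 5 in Eb major, so V.
Ebmaj7: root Eb is the tonic; major seventh chord there is I7.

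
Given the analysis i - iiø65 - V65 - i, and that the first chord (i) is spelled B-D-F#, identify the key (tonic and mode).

The chord Bm is a minor triad rooted on B; its label is i.
If B is scale degree 1 and the mode makes that degree carry a minor triad, the tonic is B and the mode is minor.

B minor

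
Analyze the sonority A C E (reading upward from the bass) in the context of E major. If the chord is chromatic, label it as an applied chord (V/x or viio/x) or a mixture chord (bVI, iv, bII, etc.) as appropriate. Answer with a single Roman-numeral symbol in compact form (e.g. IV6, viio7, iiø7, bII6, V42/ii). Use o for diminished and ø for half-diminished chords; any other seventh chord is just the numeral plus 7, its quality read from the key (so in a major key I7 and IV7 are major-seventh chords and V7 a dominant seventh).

iv

The pitches A-C-E form a minor triad rooted on A.
A is the fourth degree of E major. This is the minor subdominant, borrowed from the parallel minor.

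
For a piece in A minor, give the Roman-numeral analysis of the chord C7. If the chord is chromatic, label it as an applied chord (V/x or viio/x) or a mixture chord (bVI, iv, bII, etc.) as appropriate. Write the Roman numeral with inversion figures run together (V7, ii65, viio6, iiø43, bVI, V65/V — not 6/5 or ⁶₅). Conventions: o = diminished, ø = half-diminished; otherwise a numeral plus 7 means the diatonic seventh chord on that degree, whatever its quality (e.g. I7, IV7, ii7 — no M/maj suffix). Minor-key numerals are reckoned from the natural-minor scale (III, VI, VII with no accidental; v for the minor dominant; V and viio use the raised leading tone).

V7/VI

Stacked in thirds the chord is C-E-G-Bb: a dominant seventh chord on C.
C is not a diatonic chord root with this quality in A minor, but it lies a perfect fifth above F (VI), so the chord functions as an applied dominant of VI.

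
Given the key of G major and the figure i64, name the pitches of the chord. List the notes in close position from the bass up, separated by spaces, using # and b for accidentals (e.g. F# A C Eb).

Scale degree 1 in G major is G; here the chord built on it is altered to a minor triad. i64 is the minor tonic, borrowed from the parallel minor.
So the chord is G-Bb-D.
The figured bass 64 indicates second inversion, placing the fifth (D) in the bass: D-G-Bb.

D G Bb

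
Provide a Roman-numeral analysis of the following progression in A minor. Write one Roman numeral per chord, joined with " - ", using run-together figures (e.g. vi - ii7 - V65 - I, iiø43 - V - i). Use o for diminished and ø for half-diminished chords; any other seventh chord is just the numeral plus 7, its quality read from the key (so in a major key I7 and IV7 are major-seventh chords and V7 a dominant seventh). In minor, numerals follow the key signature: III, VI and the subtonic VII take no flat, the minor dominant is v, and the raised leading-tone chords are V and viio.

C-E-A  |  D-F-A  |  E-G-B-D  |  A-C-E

i6 - iv - v7 - i

C-E-A: minor triad on A = scale degree 1 → i6.
D-F-A: minor triad on D = scale degree 4 → iv.
E-G-B-D: minor seventh chord on E = scale degree 5 → v7.
A-C-E: minor triad on A = scale degree 1 → i.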